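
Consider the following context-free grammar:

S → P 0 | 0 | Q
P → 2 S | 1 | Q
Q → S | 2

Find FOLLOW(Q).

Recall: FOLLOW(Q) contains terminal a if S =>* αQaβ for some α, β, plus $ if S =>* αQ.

We compute FOLLOW(Q) using the standard algorithm.
FOLLOW(S) starts with {$}.
FIRST(P) = {0, 1, 2}
FIRST(Q) = {0, 1, 2}
FIRST(S) = {0, 1, 2}
FOLLOW(P) = {0}
FOLLOW(Q) = {$, 0}
FOLLOW(S) = {$, 0}
Therefore, FOLLOW(Q) = {$, 0}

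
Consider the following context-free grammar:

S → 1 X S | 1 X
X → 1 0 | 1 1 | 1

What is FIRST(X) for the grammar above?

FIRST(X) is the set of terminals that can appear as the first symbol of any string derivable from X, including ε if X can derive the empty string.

We compute FIRST(X) using the standard algorithm.
FIRST(S) = {1}
FIRST(X) = {1}
Therefore, FIRST(X) = {1}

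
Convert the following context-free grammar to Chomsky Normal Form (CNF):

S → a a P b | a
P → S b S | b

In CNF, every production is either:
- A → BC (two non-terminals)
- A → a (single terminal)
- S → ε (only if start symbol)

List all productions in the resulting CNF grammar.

TA → a; TB → b; S → a; P → b; S → TA X0; X0 → TA X1; X1 → P TB; P → S X2; X2 → TB S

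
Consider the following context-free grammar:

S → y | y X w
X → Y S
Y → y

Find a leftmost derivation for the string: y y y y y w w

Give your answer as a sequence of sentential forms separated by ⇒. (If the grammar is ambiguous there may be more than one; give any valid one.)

S ⇒ y X w ⇒ y Y S w ⇒ y y S w ⇒ y y y X w w ⇒ y y y Y S w w ⇒ y y y y S w w ⇒ y y y y y w w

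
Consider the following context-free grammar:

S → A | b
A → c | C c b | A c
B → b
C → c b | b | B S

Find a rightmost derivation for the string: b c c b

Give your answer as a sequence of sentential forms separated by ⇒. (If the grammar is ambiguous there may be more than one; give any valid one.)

S ⇒ A ⇒ C c b ⇒ B S c b ⇒ B A c b ⇒ B c c b ⇒ b c c b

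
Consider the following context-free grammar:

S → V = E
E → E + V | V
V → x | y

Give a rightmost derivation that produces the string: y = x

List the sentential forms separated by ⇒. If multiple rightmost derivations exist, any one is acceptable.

S ⇒ V = E ⇒ V = V ⇒ V = x ⇒ y = x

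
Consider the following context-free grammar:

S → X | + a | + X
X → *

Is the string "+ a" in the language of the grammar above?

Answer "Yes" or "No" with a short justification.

Yes - a valid derivation exists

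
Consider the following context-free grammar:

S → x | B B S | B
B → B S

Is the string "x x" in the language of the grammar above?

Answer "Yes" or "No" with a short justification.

No - no valid derivation exists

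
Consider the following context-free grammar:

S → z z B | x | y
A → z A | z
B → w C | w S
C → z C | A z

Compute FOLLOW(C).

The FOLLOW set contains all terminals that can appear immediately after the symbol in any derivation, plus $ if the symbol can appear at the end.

We compute FOLLOW(C) using the standard algorithm.
FOLLOW(S) starts with {$}.
FIRST(A) = {z}
FIRST(B) = {w}
FIRST(C) = {z}
FIRST(S) = {x, y, z}
FOLLOW(A) = {z}
FOLLOW(B) = {$}
FOLLOW(C) = {$}
FOLLOW(S) = {$}
Therefore, FOLLOW(C) = {$}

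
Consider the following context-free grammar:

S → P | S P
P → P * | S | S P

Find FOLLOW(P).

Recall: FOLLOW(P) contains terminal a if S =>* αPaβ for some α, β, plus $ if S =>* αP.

We compute FOLLOW(P) using the standard algorithm.
FOLLOW(S) starts with {$}.
FIRST(P) = {}
FIRST(S) = {}
FOLLOW(P) = {$, *}
FOLLOW(S) = {$, *}
Therefore, FOLLOW(P) = {$, *}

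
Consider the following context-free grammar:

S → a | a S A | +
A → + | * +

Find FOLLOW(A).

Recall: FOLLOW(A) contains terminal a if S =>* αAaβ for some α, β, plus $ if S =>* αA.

We compute FOLLOW(A) using the standard algorithm.
FOLLOW(S) starts with {$}.
FIRST(A) = {*, +}
FIRST(S) = {+, a}
FOLLOW(A) = {$, *, +}
FOLLOW(S) = {$, *, +}
Therefore, FOLLOW(A) = {$, *, +}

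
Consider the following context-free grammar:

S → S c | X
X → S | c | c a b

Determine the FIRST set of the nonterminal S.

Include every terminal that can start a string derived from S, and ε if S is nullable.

We compute FIRST(S) using the standard algorithm.
FIRST(S) = {c}
FIRST(X) = {c}
Therefore, FIRST(S) = {c}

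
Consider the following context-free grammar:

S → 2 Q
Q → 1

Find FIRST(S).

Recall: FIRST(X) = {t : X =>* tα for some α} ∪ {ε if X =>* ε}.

We compute FIRST(S) using the standard algorithm.
FIRST(Q) = {1}
FIRST(S) = {2}
Therefore, FIRST(S) = {2}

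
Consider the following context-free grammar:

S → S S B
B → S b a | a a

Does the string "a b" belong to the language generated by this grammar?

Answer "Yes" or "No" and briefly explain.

No - no valid derivation exists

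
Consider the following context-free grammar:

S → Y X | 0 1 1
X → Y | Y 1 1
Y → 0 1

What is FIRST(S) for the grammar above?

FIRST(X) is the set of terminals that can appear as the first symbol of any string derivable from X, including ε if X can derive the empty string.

We compute FIRST(S) using the standard algorithm.
FIRST(S) = {0}
FIRST(X) = {0}
FIRST(Y) = {0}
Therefore, FIRST(S) = {0}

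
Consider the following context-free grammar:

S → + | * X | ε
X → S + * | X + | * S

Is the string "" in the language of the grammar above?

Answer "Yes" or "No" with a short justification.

Yes - a valid derivation exists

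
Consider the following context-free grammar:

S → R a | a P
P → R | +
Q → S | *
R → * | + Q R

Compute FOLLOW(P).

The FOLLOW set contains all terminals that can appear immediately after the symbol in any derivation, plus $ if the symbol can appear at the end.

We compute FOLLOW(P) using the standard algorithm.
FOLLOW(S) starts with {$}.
FIRST(P) = {*, +}
FIRST(Q) = {*, +, a}
FIRST(R) = {*, +}
FIRST(S) = {*, +, a}
FOLLOW(P) = {$, *, +}
FOLLOW(Q) = {*, +}
FOLLOW(R) = {$, *, +, a}
FOLLOW(S) = {$, *, +}
Therefore, FOLLOW(P) = {$, *, +}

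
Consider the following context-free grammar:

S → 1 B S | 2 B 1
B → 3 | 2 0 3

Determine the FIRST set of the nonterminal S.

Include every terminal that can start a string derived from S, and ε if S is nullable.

We compute FIRST(S) using the standard algorithm.
FIRST(B) = {2, 3}
FIRST(S) = {1, 2}
Therefore, FIRST(S) = {1, 2}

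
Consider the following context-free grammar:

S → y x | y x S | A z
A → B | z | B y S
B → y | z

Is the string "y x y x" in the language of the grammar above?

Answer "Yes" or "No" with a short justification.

Yes - a valid derivation exists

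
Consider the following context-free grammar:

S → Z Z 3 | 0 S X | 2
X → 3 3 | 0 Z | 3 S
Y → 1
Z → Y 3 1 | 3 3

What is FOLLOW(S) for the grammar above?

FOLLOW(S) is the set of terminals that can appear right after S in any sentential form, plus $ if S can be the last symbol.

We compute FOLLOW(S) using the standard algorithm.
FOLLOW(S) starts with {$}.
FIRST(S) = {0, 1, 2, 3}
FIRST(X) = {0, 3}
FIRST(Y) = {1}
FIRST(Z) = {1, 3}
FOLLOW(S) = {$, 0, 3}
FOLLOW(X) = {$, 0, 3}
FOLLOW(Y) = {3}
FOLLOW(Z) = {$, 0, 1, 3}
Therefore, FOLLOW(S) = {$, 0, 3}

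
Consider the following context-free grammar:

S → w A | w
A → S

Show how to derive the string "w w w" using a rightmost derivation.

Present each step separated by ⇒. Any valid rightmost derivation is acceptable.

S ⇒ w A ⇒ w S ⇒ w w A ⇒ w w S ⇒ w w w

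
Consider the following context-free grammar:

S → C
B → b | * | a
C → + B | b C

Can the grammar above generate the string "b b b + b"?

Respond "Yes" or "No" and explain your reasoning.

Yes - a valid derivation exists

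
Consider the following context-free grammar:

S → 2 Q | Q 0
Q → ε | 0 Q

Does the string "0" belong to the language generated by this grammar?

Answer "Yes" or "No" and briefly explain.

Yes - a valid derivation exists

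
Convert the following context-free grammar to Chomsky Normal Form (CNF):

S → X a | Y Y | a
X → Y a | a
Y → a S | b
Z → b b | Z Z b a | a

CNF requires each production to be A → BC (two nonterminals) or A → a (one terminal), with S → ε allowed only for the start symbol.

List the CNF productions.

TA → a; S → a; X → a; Y → b; TB → b; Z → a; S → X TA; S → Y Y; X → Y TA; Y → TA S; Z → TB TB; Z → Z X0; X0 → Z X1; X1 → TB TA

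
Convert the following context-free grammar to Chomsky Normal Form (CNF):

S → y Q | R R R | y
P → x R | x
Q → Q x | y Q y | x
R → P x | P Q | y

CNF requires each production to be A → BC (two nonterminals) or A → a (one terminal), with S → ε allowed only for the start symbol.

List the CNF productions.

TY → y; S → y; TX → x; P → x; Q → x; R → y; S → TY Q; S → R X0; X0 → R R; P → TX R; Q → Q TX; Q → TY X1; X1 → Q TY; R → P TX; R → P Q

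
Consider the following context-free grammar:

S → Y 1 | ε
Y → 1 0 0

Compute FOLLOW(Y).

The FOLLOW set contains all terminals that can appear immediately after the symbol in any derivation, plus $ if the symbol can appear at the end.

We compute FOLLOW(Y) using the standard algorithm.
FOLLOW(S) starts with {$}.
FIRST(S) = {1, ε}
FIRST(Y) = {1}
FOLLOW(S) = {$}
FOLLOW(Y) = {1}
Therefore, FOLLOW(Y) = {1}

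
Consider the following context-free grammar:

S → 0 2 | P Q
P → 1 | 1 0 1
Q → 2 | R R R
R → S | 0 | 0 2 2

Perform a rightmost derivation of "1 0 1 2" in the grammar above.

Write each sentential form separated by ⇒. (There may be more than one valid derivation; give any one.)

S ⇒ P Q ⇒ P 2 ⇒ 1 0 1 2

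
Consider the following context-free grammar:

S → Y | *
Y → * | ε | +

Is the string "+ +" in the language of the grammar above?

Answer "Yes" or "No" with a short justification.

No - no valid derivation exists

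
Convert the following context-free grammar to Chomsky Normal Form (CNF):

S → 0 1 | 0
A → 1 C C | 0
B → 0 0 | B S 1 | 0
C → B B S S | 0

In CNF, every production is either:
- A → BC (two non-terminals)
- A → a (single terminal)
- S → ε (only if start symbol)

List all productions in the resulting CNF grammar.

T0 → 0; T1 → 1; S → 0; A → 0; B → 0; C → 0; S → T0 T1; A → T1 X0; X0 → C C; B → T0 T0; B → B X1; X1 → S T1; C → B X2; X2 → B X3; X3 → S S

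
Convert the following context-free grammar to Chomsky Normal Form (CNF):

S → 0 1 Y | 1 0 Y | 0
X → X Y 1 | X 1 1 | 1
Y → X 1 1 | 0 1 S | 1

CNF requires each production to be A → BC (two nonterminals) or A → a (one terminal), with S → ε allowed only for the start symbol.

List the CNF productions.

T0 → 0; T1 → 1; S → 0; X → 1; Y → 1; S → T0 X0; X0 → T1 Y; S → T1 X1; X1 → T0 Y; X → X X2; X2 → Y T1; X → X X3; X3 → T1 T1; Y → X X4; X4 → T1 T1; Y → T0 X5; X5 → T1 S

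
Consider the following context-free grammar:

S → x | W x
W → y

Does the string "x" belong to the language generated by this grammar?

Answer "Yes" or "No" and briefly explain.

Yes - a valid derivation exists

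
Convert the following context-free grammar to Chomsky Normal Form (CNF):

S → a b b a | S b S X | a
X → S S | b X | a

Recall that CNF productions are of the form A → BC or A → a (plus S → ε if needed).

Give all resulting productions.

TA → a; TB → b; S → a; X → a; S → TA X0; X0 → TB X1; X1 → TB TA; S → S X2; X2 → TB X3; X3 → S X; X → S S; X → TB X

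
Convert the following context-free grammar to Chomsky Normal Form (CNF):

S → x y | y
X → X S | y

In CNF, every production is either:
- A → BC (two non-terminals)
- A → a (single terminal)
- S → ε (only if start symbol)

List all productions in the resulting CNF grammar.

TX → x; TY → y; S → y; X → y; S → TX TY; X → X S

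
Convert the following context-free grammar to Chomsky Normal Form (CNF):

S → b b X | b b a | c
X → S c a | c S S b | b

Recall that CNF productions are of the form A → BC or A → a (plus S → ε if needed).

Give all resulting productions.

TB → b; TA → a; S → c; TC → c; X → b; S → TB X0; X0 → TB X; S → TB X1; X1 → TB TA; X → S X2; X2 → TC TA; X → TC X3; X3 → S X4; X4 → S TB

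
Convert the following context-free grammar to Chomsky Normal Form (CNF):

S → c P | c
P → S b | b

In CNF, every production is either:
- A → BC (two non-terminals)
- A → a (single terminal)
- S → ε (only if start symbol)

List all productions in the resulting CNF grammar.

TC → c; S → c; TB → b; P → b; S → TC P; P → S TB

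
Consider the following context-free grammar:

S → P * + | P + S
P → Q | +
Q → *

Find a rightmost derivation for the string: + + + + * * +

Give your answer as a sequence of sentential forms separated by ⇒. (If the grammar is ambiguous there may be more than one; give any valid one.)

S ⇒ P + S ⇒ P + P + S ⇒ P + P + P * + ⇒ P + P + Q * + ⇒ P + P + * * + ⇒ P + + + * * + ⇒ + + + + * * +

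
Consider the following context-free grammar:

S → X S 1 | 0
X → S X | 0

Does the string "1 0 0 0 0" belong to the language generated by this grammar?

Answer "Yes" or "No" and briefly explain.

No - no valid derivation exists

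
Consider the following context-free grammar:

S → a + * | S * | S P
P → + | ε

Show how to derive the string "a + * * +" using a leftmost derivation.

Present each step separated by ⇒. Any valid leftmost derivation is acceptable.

S ⇒ S P ⇒ S * P ⇒ a + * * P ⇒ a + * * +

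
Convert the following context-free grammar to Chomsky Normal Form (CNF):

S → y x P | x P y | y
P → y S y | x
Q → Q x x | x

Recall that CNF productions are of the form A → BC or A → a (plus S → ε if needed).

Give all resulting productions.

TY → y; TX → x; S → y; P → x; Q → x; S → TY X0; X0 → TX P; S → TX X1; X1 → P TY; P → TY X2; X2 → S TY; Q → Q X3; X3 → TX TX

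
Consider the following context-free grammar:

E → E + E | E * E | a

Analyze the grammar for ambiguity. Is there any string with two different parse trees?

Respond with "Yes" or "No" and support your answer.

Yes - the string 'a + a * a * a + a' has two distinct parse trees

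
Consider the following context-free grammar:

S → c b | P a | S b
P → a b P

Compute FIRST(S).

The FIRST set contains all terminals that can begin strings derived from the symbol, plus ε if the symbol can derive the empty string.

We compute FIRST(S) using the standard algorithm.
FIRST(P) = {a}
FIRST(S) = {a, c}
Therefore, FIRST(S) = {a, c}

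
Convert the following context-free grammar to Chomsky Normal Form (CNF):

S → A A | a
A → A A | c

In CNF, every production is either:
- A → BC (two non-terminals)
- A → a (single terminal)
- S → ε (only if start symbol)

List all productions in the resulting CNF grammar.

S → a; A → c; S → A A; A → A A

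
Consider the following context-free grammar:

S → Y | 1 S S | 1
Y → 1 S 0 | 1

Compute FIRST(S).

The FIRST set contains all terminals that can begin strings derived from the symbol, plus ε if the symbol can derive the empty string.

We compute FIRST(S) using the standard algorithm.
FIRST(S) = {1}
FIRST(Y) = {1}
Therefore, FIRST(S) = {1}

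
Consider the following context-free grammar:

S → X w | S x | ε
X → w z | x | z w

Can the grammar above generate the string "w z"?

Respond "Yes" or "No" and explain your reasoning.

No - no valid derivation exists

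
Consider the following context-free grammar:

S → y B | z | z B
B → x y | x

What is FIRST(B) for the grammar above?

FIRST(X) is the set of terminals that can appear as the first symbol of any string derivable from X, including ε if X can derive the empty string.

We compute FIRST(B) using the standard algorithm.
FIRST(B) = {x}
FIRST(S) = {y, z}
Therefore, FIRST(B) = {x}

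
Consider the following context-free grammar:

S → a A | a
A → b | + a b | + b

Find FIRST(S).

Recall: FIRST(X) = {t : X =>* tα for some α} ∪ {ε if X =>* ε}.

We compute FIRST(S) using the standard algorithm.
FIRST(A) = {+, b}
FIRST(S) = {a}
Therefore, FIRST(S) = {a}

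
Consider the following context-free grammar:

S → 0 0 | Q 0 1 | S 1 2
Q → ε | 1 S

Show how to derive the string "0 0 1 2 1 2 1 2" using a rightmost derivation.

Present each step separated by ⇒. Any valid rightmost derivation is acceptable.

S ⇒ S 1 2 ⇒ S 1 2 1 2 ⇒ S 1 2 1 2 1 2 ⇒ 0 0 1 2 1 2 1 2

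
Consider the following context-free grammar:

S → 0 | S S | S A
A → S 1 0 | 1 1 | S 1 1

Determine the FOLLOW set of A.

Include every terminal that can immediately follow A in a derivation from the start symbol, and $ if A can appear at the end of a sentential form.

We compute FOLLOW(A) using the standard algorithm.
FOLLOW(S) starts with {$}.
FIRST(A) = {0, 1}
FIRST(S) = {0}
FOLLOW(A) = {$, 0, 1}
FOLLOW(S) = {$, 0, 1}
Therefore, FOLLOW(A) = {$, 0, 1}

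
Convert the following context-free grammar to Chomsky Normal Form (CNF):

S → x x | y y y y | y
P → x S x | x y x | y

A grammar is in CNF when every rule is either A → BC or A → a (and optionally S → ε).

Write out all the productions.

TX → x; TY → y; S → y; P → y; S → TX TX; S → TY X0; X0 → TY X1; X1 → TY TY; P → TX X2; X2 → S TX; P → TX X3; X3 → TY TX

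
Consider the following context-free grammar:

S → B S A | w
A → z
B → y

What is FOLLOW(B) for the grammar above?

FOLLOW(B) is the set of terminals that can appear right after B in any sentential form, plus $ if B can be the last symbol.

We compute FOLLOW(B) using the standard algorithm.
FOLLOW(S) starts with {$}.
FIRST(A) = {z}
FIRST(B) = {y}
FIRST(S) = {w, y}
FOLLOW(A) = {$, z}
FOLLOW(B) = {w, y}
FOLLOW(S) = {$, z}
Therefore, FOLLOW(B) = {w, y}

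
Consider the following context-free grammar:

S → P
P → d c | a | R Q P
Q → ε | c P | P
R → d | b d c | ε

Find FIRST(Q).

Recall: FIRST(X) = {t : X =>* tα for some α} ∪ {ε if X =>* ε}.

We compute FIRST(Q) using the standard algorithm.
FIRST(P) = {a, b, c, d}
FIRST(Q) = {a, b, c, d, ε}
FIRST(R) = {b, d, ε}
FIRST(S) = {a, b, c, d}
Therefore, FIRST(Q) = {a, b, c, d, ε}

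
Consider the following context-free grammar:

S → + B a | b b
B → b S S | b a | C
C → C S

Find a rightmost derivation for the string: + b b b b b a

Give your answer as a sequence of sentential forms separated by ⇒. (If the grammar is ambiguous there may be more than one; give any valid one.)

S ⇒ + B a ⇒ + b S S a ⇒ + b S b b a ⇒ + b b b b b a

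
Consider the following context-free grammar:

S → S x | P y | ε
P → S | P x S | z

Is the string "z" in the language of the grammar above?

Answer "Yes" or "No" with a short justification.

No - no valid derivation exists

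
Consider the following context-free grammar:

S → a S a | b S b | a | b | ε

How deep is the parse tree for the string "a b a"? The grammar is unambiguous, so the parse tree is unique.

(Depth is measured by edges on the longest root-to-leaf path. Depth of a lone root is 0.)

2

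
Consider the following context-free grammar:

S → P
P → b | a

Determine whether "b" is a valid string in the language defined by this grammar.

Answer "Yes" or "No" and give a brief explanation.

Yes - a valid derivation exists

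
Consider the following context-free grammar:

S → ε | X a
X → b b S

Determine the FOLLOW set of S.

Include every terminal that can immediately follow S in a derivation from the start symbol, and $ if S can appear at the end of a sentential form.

We compute FOLLOW(S) using the standard algorithm.
FOLLOW(S) starts with {$}.
FIRST(S) = {b, ε}
FIRST(X) = {b}
FOLLOW(S) = {$, a}
FOLLOW(X) = {a}
Therefore, FOLLOW(S) = {$, a}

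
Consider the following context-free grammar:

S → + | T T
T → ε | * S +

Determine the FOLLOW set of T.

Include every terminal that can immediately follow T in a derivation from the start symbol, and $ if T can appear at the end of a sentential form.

We compute FOLLOW(T) using the standard algorithm.
FOLLOW(S) starts with {$}.
FIRST(S) = {*, +, ε}
FIRST(T) = {*, ε}
FOLLOW(S) = {$, +}
FOLLOW(T) = {$, *, +}
Therefore, FOLLOW(T) = {$, *, +}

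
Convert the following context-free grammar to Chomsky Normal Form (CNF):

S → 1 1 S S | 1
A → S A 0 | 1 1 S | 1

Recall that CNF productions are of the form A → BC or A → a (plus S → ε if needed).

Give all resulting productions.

T1 → 1; S → 1; T0 → 0; A → 1; S → T1 X0; X0 → T1 X1; X1 → S S; A → S X2; X2 → A T0; A → T1 X3; X3 → T1 S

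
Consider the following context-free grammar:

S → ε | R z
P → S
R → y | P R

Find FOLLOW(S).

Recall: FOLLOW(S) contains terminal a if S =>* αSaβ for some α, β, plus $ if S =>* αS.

We compute FOLLOW(S) using the standard algorithm.
FOLLOW(S) starts with {$}.
FIRST(P) = {y, ε}
FIRST(R) = {y}
FIRST(S) = {y, ε}
FOLLOW(P) = {y}
FOLLOW(R) = {z}
FOLLOW(S) = {$, y}
Therefore, FOLLOW(S) = {$, y}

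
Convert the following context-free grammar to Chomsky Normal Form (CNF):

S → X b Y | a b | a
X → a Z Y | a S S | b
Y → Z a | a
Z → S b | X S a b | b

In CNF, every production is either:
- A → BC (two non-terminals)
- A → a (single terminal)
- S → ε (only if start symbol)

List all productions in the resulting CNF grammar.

TB → b; TA → a; S → a; X → b; Y → a; Z → b; S → X X0; X0 → TB Y; S → TA TB; X → TA X1; X1 → Z Y; X → TA X2; X2 → S S; Y → Z TA; Z → S TB; Z → X X3; X3 → S X4; X4 → TA TB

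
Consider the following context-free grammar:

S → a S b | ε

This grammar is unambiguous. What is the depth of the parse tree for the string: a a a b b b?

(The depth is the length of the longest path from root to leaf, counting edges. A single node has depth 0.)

4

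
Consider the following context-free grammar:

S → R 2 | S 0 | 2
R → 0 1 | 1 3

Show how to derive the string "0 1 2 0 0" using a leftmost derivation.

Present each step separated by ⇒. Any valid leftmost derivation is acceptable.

S ⇒ S 0 ⇒ S 0 0 ⇒ R 2 0 0 ⇒ 0 1 2 0 0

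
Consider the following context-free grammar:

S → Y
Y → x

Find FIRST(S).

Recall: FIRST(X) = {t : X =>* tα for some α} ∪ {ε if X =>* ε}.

We compute FIRST(S) using the standard algorithm.
FIRST(S) = {x}
FIRST(Y) = {x}
Therefore, FIRST(S) = {x}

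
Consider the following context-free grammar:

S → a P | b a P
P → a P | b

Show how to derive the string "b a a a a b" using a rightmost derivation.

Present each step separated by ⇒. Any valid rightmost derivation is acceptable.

S ⇒ b a P ⇒ b a a P ⇒ b a a a P ⇒ b a a a a P ⇒ b a a a a b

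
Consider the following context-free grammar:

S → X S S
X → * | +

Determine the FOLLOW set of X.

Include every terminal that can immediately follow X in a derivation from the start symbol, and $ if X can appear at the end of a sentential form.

We compute FOLLOW(X) using the standard algorithm.
FOLLOW(S) starts with {$}.
FIRST(S) = {*, +}
FIRST(X) = {*, +}
FOLLOW(S) = {$, *, +}
FOLLOW(X) = {*, +}
Therefore, FOLLOW(X) = {*, +}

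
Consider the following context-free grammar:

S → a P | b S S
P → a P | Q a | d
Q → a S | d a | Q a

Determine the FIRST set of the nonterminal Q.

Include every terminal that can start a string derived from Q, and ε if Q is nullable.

We compute FIRST(Q) using the standard algorithm.
FIRST(P) = {a, d}
FIRST(Q) = {a, d}
FIRST(S) = {a, b}
Therefore, FIRST(Q) = {a, d}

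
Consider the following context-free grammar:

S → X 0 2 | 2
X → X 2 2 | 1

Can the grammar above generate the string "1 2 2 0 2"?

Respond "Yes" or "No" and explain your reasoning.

Yes - a valid derivation exists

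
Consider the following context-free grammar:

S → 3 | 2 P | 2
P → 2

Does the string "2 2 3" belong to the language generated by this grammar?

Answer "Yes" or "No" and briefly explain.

No - no valid derivation exists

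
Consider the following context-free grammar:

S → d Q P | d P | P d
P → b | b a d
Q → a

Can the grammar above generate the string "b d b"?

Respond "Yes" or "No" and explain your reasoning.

No - no valid derivation exists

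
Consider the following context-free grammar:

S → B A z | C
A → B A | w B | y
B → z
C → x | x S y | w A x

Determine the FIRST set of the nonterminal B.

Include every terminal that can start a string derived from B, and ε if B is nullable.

We compute FIRST(B) using the standard algorithm.
FIRST(A) = {w, y, z}
FIRST(B) = {z}
FIRST(C) = {w, x}
FIRST(S) = {w, x, z}
Therefore, FIRST(B) = {z}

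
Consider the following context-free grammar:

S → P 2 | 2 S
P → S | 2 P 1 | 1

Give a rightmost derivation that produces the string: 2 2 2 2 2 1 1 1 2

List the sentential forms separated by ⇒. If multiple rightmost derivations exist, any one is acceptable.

S ⇒ 2 S ⇒ 2 2 S ⇒ 2 2 2 S ⇒ 2 2 2 P 2 ⇒ 2 2 2 2 P 1 2 ⇒ 2 2 2 2 2 P 1 1 2 ⇒ 2 2 2 2 2 1 1 1 2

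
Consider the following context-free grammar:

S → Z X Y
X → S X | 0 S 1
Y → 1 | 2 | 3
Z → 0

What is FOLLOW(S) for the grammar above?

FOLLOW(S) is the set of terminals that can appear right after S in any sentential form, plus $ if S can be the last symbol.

We compute FOLLOW(S) using the standard algorithm.
FOLLOW(S) starts with {$}.
FIRST(S) = {0}
FIRST(X) = {0}
FIRST(Y) = {1, 2, 3}
FIRST(Z) = {0}
FOLLOW(S) = {$, 0, 1}
FOLLOW(X) = {1, 2, 3}
FOLLOW(Y) = {$, 0, 1}
FOLLOW(Z) = {0}
Therefore, FOLLOW(S) = {$, 0, 1}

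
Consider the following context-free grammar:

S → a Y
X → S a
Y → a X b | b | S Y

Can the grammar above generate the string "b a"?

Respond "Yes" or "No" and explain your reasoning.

No - no valid derivation exists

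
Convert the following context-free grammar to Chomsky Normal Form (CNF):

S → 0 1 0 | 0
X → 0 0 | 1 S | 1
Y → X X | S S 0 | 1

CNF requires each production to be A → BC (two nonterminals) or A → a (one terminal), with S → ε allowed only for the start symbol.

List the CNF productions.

T0 → 0; T1 → 1; S → 0; X → 1; Y → 1; S → T0 X0; X0 → T1 T0; X → T0 T0; X → T1 S; Y → X X; Y → S X1; X1 → S T0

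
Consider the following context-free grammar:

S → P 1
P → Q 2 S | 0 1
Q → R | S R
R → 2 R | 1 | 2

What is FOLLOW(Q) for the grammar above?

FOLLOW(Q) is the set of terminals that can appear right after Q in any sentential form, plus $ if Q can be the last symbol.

We compute FOLLOW(Q) using the standard algorithm.
FOLLOW(S) starts with {$}.
FIRST(P) = {0, 1, 2}
FIRST(Q) = {0, 1, 2}
FIRST(R) = {1, 2}
FIRST(S) = {0, 1, 2}
FOLLOW(P) = {1}
FOLLOW(Q) = {2}
FOLLOW(R) = {2}
FOLLOW(S) = {$, 1, 2}
Therefore, FOLLOW(Q) = {2}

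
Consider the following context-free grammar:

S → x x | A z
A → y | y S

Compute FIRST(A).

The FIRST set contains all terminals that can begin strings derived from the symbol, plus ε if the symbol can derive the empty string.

We compute FIRST(A) using the standard algorithm.
FIRST(A) = {y}
FIRST(S) = {x, y}
Therefore, FIRST(A) = {y}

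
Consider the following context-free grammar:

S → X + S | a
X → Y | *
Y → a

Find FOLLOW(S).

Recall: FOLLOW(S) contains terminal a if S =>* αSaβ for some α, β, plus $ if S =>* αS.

We compute FOLLOW(S) using the standard algorithm.
FOLLOW(S) starts with {$}.
FIRST(S) = {*, a}
FIRST(X) = {*, a}
FIRST(Y) = {a}
FOLLOW(S) = {$}
FOLLOW(X) = {+}
FOLLOW(Y) = {+}
Therefore, FOLLOW(S) = {$}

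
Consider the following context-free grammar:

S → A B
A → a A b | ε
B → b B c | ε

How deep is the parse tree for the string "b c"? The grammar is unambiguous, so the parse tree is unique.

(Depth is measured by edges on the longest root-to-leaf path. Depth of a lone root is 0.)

3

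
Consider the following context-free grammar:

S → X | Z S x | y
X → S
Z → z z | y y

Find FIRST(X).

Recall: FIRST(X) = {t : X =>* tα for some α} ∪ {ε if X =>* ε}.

We compute FIRST(X) using the standard algorithm.
FIRST(S) = {y, z}
FIRST(X) = {y, z}
FIRST(Z) = {y, z}
Therefore, FIRST(X) = {y, z}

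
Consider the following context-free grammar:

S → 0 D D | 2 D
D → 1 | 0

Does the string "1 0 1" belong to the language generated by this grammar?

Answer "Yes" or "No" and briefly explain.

No - no valid derivation exists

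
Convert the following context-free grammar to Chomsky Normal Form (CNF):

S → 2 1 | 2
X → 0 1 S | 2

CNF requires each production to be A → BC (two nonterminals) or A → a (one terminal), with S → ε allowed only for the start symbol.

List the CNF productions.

T2 → 2; T1 → 1; S → 2; T0 → 0; X → 2; S → T2 T1; X → T0 X0; X0 → T1 S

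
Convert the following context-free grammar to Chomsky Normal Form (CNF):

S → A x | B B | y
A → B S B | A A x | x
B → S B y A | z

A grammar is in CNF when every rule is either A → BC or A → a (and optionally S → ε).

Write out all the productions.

TX → x; S → y; A → x; TY → y; B → z; S → A TX; S → B B; A → B X0; X0 → S B; A → A X1; X1 → A TX; B → S X2; X2 → B X3; X3 → TY A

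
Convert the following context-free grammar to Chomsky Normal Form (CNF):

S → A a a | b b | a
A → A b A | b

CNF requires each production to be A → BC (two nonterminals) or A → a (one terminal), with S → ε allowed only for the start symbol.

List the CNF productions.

TA → a; TB → b; S → a; A → b; S → A X0; X0 → TA TA; S → TB TB; A → A X1; X1 → TB A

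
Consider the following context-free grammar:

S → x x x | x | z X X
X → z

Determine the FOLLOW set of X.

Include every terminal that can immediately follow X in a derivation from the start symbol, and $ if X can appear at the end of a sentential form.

We compute FOLLOW(X) using the standard algorithm.
FOLLOW(S) starts with {$}.
FIRST(S) = {x, z}
FIRST(X) = {z}
FOLLOW(S) = {$}
FOLLOW(X) = {$, z}
Therefore, FOLLOW(X) = {$, z}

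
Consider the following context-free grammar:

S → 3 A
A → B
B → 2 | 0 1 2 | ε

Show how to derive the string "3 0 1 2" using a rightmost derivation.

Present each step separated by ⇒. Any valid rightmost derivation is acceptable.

S ⇒ 3 A ⇒ 3 B ⇒ 3 0 1 2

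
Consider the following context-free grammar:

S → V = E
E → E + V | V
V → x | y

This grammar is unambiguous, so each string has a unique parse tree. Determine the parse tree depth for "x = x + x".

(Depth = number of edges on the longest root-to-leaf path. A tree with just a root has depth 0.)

4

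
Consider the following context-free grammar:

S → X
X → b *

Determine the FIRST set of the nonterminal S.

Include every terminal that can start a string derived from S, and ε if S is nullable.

We compute FIRST(S) using the standard algorithm.
FIRST(S) = {b}
FIRST(X) = {b}
Therefore, FIRST(S) = {b}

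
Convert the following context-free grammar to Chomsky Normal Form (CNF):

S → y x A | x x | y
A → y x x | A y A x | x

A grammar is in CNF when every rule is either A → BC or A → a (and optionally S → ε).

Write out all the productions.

TY → y; TX → x; S → y; A → x; S → TY X0; X0 → TX A; S → TX TX; A → TY X1; X1 → TX TX; A → A X2; X2 → TY X3; X3 → A TX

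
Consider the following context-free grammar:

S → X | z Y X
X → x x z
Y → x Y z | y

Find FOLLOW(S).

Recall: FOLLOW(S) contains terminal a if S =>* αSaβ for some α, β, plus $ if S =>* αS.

We compute FOLLOW(S) using the standard algorithm.
FOLLOW(S) starts with {$}.
FIRST(S) = {x, z}
FIRST(X) = {x}
FIRST(Y) = {x, y}
FOLLOW(S) = {$}
FOLLOW(X) = {$}
FOLLOW(Y) = {x, z}
Therefore, FOLLOW(S) = {$}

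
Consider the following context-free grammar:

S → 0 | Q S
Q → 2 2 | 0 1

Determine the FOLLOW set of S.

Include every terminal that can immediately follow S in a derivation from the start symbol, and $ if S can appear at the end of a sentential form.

We compute FOLLOW(S) using the standard algorithm.
FOLLOW(S) starts with {$}.
FIRST(Q) = {0, 2}
FIRST(S) = {0, 2}
FOLLOW(Q) = {0, 2}
FOLLOW(S) = {$}
Therefore, FOLLOW(S) = {$}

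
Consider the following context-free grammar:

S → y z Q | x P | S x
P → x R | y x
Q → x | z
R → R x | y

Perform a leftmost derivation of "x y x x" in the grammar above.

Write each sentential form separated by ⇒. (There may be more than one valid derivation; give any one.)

S ⇒ S x ⇒ x P x ⇒ x y x x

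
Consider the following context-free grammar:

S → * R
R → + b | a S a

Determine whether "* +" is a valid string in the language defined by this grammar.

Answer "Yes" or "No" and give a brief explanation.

No - no valid derivation exists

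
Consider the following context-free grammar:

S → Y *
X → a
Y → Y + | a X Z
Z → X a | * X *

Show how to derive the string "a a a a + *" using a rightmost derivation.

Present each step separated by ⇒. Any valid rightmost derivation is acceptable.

S ⇒ Y * ⇒ Y + * ⇒ a X Z + * ⇒ a X X a + * ⇒ a X a a + * ⇒ a a a a + *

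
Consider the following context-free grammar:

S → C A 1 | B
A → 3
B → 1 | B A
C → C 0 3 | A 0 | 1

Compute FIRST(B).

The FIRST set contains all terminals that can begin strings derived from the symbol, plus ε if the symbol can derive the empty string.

We compute FIRST(B) using the standard algorithm.
FIRST(A) = {3}
FIRST(B) = {1}
FIRST(C) = {1, 3}
FIRST(S) = {1, 3}
Therefore, FIRST(B) = {1}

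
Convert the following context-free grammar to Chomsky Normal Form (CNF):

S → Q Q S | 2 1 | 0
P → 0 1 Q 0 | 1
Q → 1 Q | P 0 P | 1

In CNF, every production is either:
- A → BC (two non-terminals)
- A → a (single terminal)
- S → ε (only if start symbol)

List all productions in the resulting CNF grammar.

T2 → 2; T1 → 1; S → 0; T0 → 0; P → 1; Q → 1; S → Q X0; X0 → Q S; S → T2 T1; P → T0 X1; X1 → T1 X2; X2 → Q T0; Q → T1 Q; Q → P X3; X3 → T0 P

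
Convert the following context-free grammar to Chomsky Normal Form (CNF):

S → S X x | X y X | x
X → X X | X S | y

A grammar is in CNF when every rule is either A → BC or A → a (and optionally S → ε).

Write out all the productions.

TX → x; TY → y; S → x; X → y; S → S X0; X0 → X TX; S → X X1; X1 → TY X; X → X X; X → X S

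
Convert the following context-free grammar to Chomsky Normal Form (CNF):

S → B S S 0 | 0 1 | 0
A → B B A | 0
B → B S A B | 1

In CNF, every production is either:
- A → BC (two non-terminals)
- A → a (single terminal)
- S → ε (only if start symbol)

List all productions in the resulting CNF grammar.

T0 → 0; T1 → 1; S → 0; A → 0; B → 1; S → B X0; X0 → S X1; X1 → S T0; S → T0 T1; A → B X2; X2 → B A; B → B X3; X3 → S X4; X4 → A B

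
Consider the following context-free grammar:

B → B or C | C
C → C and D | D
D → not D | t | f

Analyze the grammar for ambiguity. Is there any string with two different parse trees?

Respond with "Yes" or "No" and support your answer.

No - the grammar is unambiguous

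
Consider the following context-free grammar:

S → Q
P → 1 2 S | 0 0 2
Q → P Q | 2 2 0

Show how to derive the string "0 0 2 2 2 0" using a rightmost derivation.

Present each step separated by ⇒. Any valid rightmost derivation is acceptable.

S ⇒ Q ⇒ P Q ⇒ P 2 2 0 ⇒ 0 0 2 2 2 0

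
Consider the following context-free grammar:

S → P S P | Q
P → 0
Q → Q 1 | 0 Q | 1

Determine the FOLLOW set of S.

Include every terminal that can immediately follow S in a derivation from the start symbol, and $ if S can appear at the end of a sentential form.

We compute FOLLOW(S) using the standard algorithm.
FOLLOW(S) starts with {$}.
FIRST(P) = {0}
FIRST(Q) = {0, 1}
FIRST(S) = {0, 1}
FOLLOW(P) = {$, 0, 1}
FOLLOW(Q) = {$, 0, 1}
FOLLOW(S) = {$, 0}
Therefore, FOLLOW(S) = {$, 0}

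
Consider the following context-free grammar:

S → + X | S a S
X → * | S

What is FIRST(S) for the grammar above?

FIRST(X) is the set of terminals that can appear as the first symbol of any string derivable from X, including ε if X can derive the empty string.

We compute FIRST(S) using the standard algorithm.
FIRST(S) = {+}
FIRST(X) = {*, +}
Therefore, FIRST(S) = {+}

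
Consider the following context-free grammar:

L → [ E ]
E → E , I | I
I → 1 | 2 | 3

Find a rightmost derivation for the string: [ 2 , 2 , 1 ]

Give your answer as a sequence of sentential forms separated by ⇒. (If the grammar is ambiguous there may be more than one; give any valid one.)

L ⇒ [ E ] ⇒ [ E , I ] ⇒ [ E , 1 ] ⇒ [ E , I , 1 ] ⇒ [ E , 2 , 1 ] ⇒ [ I , 2 , 1 ] ⇒ [ 2 , 2 , 1 ]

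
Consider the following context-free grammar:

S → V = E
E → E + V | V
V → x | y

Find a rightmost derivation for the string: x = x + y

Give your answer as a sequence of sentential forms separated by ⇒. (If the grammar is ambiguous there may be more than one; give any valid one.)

S ⇒ V = E ⇒ V = E + V ⇒ V = E + y ⇒ V = V + y ⇒ V = x + y ⇒ x = x + y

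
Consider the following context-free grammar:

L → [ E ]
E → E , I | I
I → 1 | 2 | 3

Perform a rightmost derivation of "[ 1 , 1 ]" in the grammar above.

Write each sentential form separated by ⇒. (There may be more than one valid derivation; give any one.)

L ⇒ [ E ] ⇒ [ E , I ] ⇒ [ E , 1 ] ⇒ [ I , 1 ] ⇒ [ 1 , 1 ]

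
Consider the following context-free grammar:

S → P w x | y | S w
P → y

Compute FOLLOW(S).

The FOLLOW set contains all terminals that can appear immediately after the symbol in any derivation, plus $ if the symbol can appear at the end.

We compute FOLLOW(S) using the standard algorithm.
FOLLOW(S) starts with {$}.
FIRST(P) = {y}
FIRST(S) = {y}
FOLLOW(P) = {w}
FOLLOW(S) = {$, w}
Therefore, FOLLOW(S) = {$, w}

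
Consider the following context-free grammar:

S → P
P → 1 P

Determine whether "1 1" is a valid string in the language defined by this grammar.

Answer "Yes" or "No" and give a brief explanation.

No - no valid derivation exists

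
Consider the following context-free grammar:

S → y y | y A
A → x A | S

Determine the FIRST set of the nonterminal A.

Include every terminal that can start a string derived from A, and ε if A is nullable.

We compute FIRST(A) using the standard algorithm.
FIRST(A) = {x, y}
FIRST(S) = {y}
Therefore, FIRST(A) = {x, y}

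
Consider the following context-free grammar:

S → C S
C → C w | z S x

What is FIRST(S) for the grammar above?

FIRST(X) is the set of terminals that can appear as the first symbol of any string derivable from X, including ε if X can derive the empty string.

We compute FIRST(S) using the standard algorithm.
FIRST(C) = {z}
FIRST(S) = {z}
Therefore, FIRST(S) = {z}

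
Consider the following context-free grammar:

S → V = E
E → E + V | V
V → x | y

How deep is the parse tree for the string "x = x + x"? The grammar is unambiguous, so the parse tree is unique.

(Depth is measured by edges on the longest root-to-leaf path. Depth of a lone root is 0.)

4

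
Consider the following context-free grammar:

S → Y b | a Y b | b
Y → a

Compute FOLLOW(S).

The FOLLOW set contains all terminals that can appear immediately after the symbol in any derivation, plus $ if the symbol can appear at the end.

We compute FOLLOW(S) using the standard algorithm.
FOLLOW(S) starts with {$}.
FIRST(S) = {a, b}
FIRST(Y) = {a}
FOLLOW(S) = {$}
FOLLOW(Y) = {b}
Therefore, FOLLOW(S) = {$}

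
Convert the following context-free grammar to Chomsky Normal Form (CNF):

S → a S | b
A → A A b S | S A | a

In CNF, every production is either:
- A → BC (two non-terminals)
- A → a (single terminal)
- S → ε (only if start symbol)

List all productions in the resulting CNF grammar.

TA → a; S → b; TB → b; A → a; S → TA S; A → A X0; X0 → A X1; X1 → TB S; A → S A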